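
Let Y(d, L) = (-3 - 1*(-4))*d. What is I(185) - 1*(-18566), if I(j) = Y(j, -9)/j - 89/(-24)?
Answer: 445697/24 ≈ 18571.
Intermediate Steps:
Y(d, L) = d (Y(d, L) = (-3 + 4)*d = 1*d = d)
I(j) = 113/24 (I(j) = j/j - 89/(-24) = 1 - 89*(-1/24) = 1 + 89/24 = 113/24)
I(185) - 1*(-18566) = 113/24 - 1*(-18566) = 113/24 + 18566 = 445697/24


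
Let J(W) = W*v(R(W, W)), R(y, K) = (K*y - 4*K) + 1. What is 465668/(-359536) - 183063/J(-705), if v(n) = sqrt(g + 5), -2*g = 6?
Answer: -116417/89884 + 61021*sqrt(2)/470 ≈ 182.31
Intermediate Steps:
g = -3 (g = -1/2*6 = -3)
R(y, K) = 1 - 4*K + K*y (R(y, K) = (-4*K + K*y) + 1 = 1 - 4*K + K*y)
v(n) = sqrt(2) (v(n) = sqrt(-3 + 5) = sqrt(2))
J(W) = W*sqrt(2)
465668/(-359536) - 183063/J(-705) = 465668/(-359536) - 183063*(-sqrt(2)/1410) = 465668*(-1/359536) - (-61021)*sqrt(2)/470 = -116417/89884 + 61021*sqrt(2)/470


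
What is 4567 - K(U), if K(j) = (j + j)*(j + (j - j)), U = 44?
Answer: 695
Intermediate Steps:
K(j) = 2*j**2 (K(j) = (2*j)*(j + 0) = (2*j)*j = 2*j**2)
4567 - K(U) = 4567 - 2*44**2 = 4567 - 2*1936 = 4567 - 1*3872 = 4567 - 3872 = 695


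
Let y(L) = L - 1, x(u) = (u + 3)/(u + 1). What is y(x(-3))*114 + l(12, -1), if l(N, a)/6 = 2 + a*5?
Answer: -132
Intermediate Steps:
l(N, a) = 12 + 30*a (l(N, a) = 6*(2 + a*5) = 6*(2 + 5*a) = 12 + 30*a)
x(u) = (3 + u)/(1 + u)
y(L) = -1 + L
y(x(-3))*114 + l(12, -1) = (-1 + (3 - 3)/(1 - 3))*114 + (12 + 30*(-1)) = (-1 + 0/(-2))*114 + (12 - 30) = (-1 - 1/2*0)*114 - 18 = (-1 + 0)*114 - 18 = -1*114 - 18 = -114 - 18 = -132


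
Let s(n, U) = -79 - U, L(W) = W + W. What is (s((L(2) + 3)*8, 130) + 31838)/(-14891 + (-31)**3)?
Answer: -10543/14894 ≈ -0.70787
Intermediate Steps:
L(W) = 2*W
(s((L(2) + 3)*8, 130) + 31838)/(-14891 + (-31)**3) = ((-79 - 1*130) + 31838)/(-14891 + (-31)**3) = ((-79 - 130) + 31838)/(-14891 - 29791) = (-209 + 31838)/(-44682) = 31629*(-1/44682) = -10543/14894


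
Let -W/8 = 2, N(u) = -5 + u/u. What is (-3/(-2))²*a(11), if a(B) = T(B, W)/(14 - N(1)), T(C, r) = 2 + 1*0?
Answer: ¼ ≈ 0.25000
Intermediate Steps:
N(u) = -4 (N(u) = -5 + 1 = -4)
W = -16 (W = -8*2 = -16)
T(C, r) = 2 (T(C, r) = 2 + 0 = 2)
a(B) = ⅑ (a(B) = 2/(14 - 1*(-4)) = 2/(14 + 4) = 2/18 = 2*(1/18) = ⅑)
(-3/(-2))²*a(11) = (-3/(-2))²*(⅑) = (-3*(-½))²*(⅑) = (3/2)²*(⅑) = (9/4)*(⅑) = ¼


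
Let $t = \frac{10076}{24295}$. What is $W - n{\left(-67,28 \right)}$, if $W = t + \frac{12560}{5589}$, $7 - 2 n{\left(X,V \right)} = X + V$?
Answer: $- \frac{2761589401}{135784755} \approx -20.338$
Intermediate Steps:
$t = \frac{10076}{24295}$ ($t = 10076 \cdot \frac{1}{24295} = \frac{10076}{24295} \approx 0.41474$)
$n{\left(X,V \right)} = \frac{7}{2} - \frac{V}{2} - \frac{X}{2}$ ($n{\left(X,V \right)} = \frac{7}{2} - \frac{X + V}{2} = \frac{7}{2} - \frac{V + X}{2} = \frac{7}{2} - \left(\frac{V}{2} + \frac{X}{2}\right) = \frac{7}{2} - \frac{V}{2} - \frac{X}{2}$)
$W = \frac{361459964}{135784755}$ ($W = \frac{10076}{24295} + \frac{12560}{5589} = \frac{361459964}{135784755} \approx 2.662$)
$W - n{\left(-67,28 \right)} = \frac{361459964}{135784755} - \left(\frac{7}{2} - 14 - - \frac{67}{2}\right) = \frac{361459964}{135784755} - \left(\frac{7}{2} - 14 + \frac{67}{2}\right) = \frac{361459964}{135784755} - 23 = - \frac{2761589401}{135784755}$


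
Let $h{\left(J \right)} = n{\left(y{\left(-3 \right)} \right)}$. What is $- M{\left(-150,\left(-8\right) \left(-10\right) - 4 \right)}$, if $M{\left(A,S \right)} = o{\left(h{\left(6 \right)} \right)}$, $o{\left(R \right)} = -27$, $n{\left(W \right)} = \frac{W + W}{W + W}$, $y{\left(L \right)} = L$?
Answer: $27$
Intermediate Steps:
$n{\left(W \right)} = 1$ ($n{\left(W \right)} = \frac{2 W}{2 W} = 2 W \frac{1}{2 W} = 1$)
$h{\left(J \right)} = 1$
$M{\left(A,S \right)} = -27$
$- M{\left(-150,\left(-8\right) \left(-10\right) - 4 \right)} = \left(-1\right) \left(-27\right) = 27$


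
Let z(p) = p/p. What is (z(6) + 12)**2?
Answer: 169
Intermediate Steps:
z(p) = 1
(z(6) + 12)**2 = (1 + 12)**2 = 13**2 = 169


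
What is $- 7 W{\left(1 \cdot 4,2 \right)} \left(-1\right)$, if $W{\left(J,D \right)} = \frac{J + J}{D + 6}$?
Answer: $7$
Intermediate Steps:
$W{\left(J,D \right)} = \frac{2 J}{6 + D}$
$- 7 W{\left(1 \cdot 4,2 \right)} \left(-1\right) = - 7 \frac{2 \cdot 1 \cdot 4}{6 + 2} \left(-1\right) = - 7 \cdot 2 \cdot 4 \cdot \frac{1}{8} \left(-1\right) = \left(-7\right) 1 \left(-1\right) = \left(-7\right) \left(-1\right) = 7$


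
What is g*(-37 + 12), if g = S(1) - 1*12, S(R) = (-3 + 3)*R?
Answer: 300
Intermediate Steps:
S(R) = 0 (S(R) = 0*R = 0)
g = -12 (g = 0 - 1*12 = 0 - 12 = -12)
g*(-37 + 12) = -12*(-37 + 12) = -12*(-25) = 300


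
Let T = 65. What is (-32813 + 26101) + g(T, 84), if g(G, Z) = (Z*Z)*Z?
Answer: 585992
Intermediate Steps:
g(G, Z) = Z³ (g(G, Z) = Z²*Z = Z³)
(-32813 + 26101) + g(T, 84) = (-32813 + 26101) + 84³ = -6712 + 592704 = 585992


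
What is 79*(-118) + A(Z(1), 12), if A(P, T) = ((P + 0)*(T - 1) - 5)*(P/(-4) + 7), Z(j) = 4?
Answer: -9088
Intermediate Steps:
A(P, T) = (-5 + P*(-1 + T))*(7 - P/4) (A(P, T) = (P*(-1 + T) - 5)*(P*(-¼) + 7) = (-5 + P*(-1 + T))*(-P/4 + 7) = (-5 + P*(-1 + T))*(7 - P/4))
79*(-118) + A(Z(1), 12) = 79*(-118) + (-35 - 23/4*4 + (¼)*4² + 7*4*12 - ¼*12*4²) = -9322 + (-35 - 23 + (¼)*16 + 336 - ¼*12*16) = -9322 + (-35 - 23 + 4 + 336 - 48) = -9322 + 234 = -9088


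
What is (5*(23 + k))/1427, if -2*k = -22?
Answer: 170/1427 ≈ 0.11913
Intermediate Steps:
k = 11 (k = -½*(-22) = 11)
(5*(23 + k))/1427 = (5*(23 + 11))/1427 = (5*34)*(1/1427) = 170*(1/1427) = 170/1427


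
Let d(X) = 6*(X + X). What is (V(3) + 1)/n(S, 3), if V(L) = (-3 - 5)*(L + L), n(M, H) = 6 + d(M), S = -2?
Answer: 47/18 ≈ 2.6111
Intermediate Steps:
d(X) = 12*X (d(X) = 6*(2*X) = 12*X)
n(M, H) = 6 + 12*M
V(L) = -16*L
(V(3) + 1)/n(S, 3) = (-16*3 + 1)/(6 + 12*(-2)) = (-48 + 1)/(6 - 24) = -47/(-18) = -1/18*(-47) = 47/18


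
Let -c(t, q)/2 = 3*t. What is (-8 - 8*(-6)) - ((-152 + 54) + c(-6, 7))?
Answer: 102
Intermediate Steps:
c(t, q) = -6*t
(-8 - 8*(-6)) - ((-152 + 54) + c(-6, 7)) = (-8 - 8*(-6)) - ((-152 + 54) - 6*(-6)) = (-8 + 48) - (-98 + 36) = 40 - 1*(-62) = 40 + 62 = 102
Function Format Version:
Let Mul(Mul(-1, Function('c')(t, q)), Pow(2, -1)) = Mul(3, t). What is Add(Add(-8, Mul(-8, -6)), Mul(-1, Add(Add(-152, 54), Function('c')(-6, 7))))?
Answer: 102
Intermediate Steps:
Function('c')(t, q) = Mul(-6, t) (Function('c')(t, q) = Mul(-2, Mul(3, t)) = Mul(-6, t))
Add(Add(-8, Mul(-8, -6)), Mul(-1, Add(Add(-152, 54), Function('c')(-6, 7)))) = Add(Add(-8, Mul(-8, -6)), Mul(-1, Add(Add(-152, 54), Mul(-6, -6)))) = Add(Add(-8, 48), Mul(-1, Add(-98, 36))) = Add(40, Mul(-1, -62)) = Add(40, 62) = 102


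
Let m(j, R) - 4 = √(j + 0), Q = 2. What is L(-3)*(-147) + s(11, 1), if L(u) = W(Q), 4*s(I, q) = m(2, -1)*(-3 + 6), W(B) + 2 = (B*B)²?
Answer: -2055 + 3*√2/4 ≈ -2053.9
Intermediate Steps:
W(B) = -2 + B⁴ (W(B) = -2 + (B*B)² = -2 + (B²)² = -2 + B⁴)
m(j, R) = 4 + √j (m(j, R) = 4 + √(j + 0) = 4 + √j)
s(I, q) = 3 + 3*√2/4 (s(I, q) = ((4 + √2)*(-3 + 6))/4 = ((4 + √2)*3)/4 = (12 + 3*√2)/4 = 3 + 3*√2/4)
L(u) = 14 (L(u) = -2 + 2⁴ = -2 + 16 = 14)
L(-3)*(-147) + s(11, 1) = 14*(-147) + (3 + 3*√2/4) = -2058 + (3 + 3*√2/4) = -2055 + 3*√2/4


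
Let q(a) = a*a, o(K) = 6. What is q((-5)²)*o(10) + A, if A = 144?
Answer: 3894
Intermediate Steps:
q(a) = a²
q((-5)²)*o(10) + A = ((-5)²)²*6 + 144 = 25²*6 + 144 = 625*6 + 144 = 3750 + 144 = 3894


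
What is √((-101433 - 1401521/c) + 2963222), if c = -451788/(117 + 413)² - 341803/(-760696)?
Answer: √15606185830005453561546831741/61915215437 ≈ 2017.7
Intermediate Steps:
c = -61915215437/53419876600 (c = -451788/(530²) - 341803*(-1/760696) = -451788/280900 + 341803/760696 = -451788*1/280900 + 341803/760696 = -112947/70225 + 341803/760696 = -61915215437/53419876600 ≈ -1.1590)
√((-101433 - 1401521/c) + 2963222) = √((-101433 - 1401521/(-61915215437/53419876600)) + 2963222) = √((-101433 - 1401521*(-53419876600)/61915215437) + 2963222) = √((-101433 - 1*(-74869078872308600/61915215437)) + 2963222) = √((-101433 + 74869078872308600/61915215437) + 2963222) = √(68588832824887379/61915215437 + 2963222) = √(252057361342545393/61915215437) = √15606185830005453561546831741/61915215437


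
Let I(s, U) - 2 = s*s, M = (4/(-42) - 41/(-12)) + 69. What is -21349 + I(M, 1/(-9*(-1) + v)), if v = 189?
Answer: -12635423/784 ≈ -16117.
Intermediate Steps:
M = 2025/28 (M = (4*(-1/42) - 41*(-1/12)) + 69 = (-2/21 + 41/12) + 69 = 93/28 + 69 = 2025/28 ≈ 72.321)
I(s, U) = 2 + s² (I(s, U) = 2 + s*s = 2 + s²)
-21349 + I(M, 1/(-9*(-1) + v)) = -21349 + (2 + (2025/28)²) = -21349 + (2 + 4100625/784) = -21349 + 4102193/784 = -12635423/784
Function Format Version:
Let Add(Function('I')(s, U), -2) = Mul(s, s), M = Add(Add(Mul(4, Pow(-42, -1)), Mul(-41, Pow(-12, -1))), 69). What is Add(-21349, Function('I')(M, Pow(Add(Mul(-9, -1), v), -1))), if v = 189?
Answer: Rational(-12635423, 784) ≈ -16117.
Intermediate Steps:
M = Rational(2025, 28) (M = Add(Add(Mul(4, Rational(-1, 42)), Mul(-41, Rational(-1, 12))), 69) = Add(Add(Rational(-2, 21), Rational(41, 12)), 69) = Add(Rational(93, 28), 69) = Rational(2025, 28) ≈ 72.321)
Function('I')(s, U) = Add(2, Pow(s, 2)) (Function('I')(s, U) = Add(2, Mul(s, s)) = Add(2, Pow(s, 2)))
Add(-21349, Function('I')(M, Pow(Add(Mul(-9, -1), v), -1))) = Add(-21349, Add(2, Pow(Rational(2025, 28), 2))) = Add(-21349, Add(2, Rational(4100625, 784))) = Add(-21349, Rational(4102193, 784)) = Rational(-12635423, 784)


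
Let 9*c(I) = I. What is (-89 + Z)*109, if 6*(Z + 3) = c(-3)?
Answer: -180613/18 ≈ -10034.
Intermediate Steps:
c(I) = I/9
Z = -55/18 (Z = -3 + ((⅑)*(-3))/6 = -3 + (⅙)*(-⅓) = -3 - 1/18 = -55/18 ≈ -3.0556)
(-89 + Z)*109 = (-89 - 55/18)*109 = -1657/18*109 = -180613/18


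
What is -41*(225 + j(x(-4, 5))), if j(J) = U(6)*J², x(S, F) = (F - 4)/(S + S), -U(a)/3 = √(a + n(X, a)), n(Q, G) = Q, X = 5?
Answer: -9225 + 123*√11/64 ≈ -9218.6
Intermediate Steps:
U(a) = -3*√(5 + a) (U(a) = -3*√(a + 5) = -3*√(5 + a))
x(S, F) = (-4 + F)/(2*S) (x(S, F) = (-4 + F)/((2*S)) = (-4 + F)*(1/(2*S)) = (-4 + F)/(2*S))
j(J) = -3*√11*J² (j(J) = (-3*√(5 + 6))*J² = (-3*√11)*J² = -3*√11*J²)
-41*(225 + j(x(-4, 5))) = -41*(225 - 3*√11*((½)*(-4 + 5)/(-4))²) = -41*(225 - 3*√11*((½)*(-¼)*1)²) = -41*(225 - 3*√11*(-⅛)²) = -41*(225 - 3*√11*1/64) = -41*(225 - 3*√11/64) = -9225 + 123*√11/64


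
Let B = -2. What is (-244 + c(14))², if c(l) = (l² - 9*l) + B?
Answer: 30976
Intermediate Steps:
c(l) = -2 + l² - 9*l (c(l) = (l² - 9*l) - 2 = -2 + l² - 9*l)
(-244 + c(14))² = (-244 + (-2 + 14² - 9*14))² = (-244 + (-2 + 196 - 126))² = (-244 + 68)² = (-176)² = 30976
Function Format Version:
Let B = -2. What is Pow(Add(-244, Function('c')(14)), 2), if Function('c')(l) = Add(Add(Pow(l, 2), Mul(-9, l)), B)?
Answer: 30976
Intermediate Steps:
Function('c')(l) = Add(-2, Pow(l, 2), Mul(-9, l)) (Function('c')(l) = Add(Add(Pow(l, 2), Mul(-9, l)), -2) = Add(-2, Pow(l, 2), Mul(-9, l)))
Pow(Add(-244, Function('c')(14)), 2) = Pow(Add(-244, Add(-2, Pow(14, 2), Mul(-9, 14))), 2) = Pow(Add(-244, Add(-2, 196, -126)), 2) = Pow(Add(-244, 68), 2) = Pow(-176, 2) = 30976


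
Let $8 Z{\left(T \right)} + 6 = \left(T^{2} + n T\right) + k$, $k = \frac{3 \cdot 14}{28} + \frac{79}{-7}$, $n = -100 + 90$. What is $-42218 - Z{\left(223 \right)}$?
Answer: $- \frac{5393181}{112} \approx -48153.0$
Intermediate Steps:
$n = -10$
$k = - \frac{137}{14}$ ($k = 42 \cdot \frac{1}{28} + 79 \left(- \frac{1}{7}\right) = \frac{3}{2} - \frac{79}{7} = - \frac{137}{14} \approx -9.7857$)
$Z{\left(T \right)} = - \frac{221}{112} - \frac{5 T}{4} + \frac{T^{2}}{8}$ ($Z{\left(T \right)} = - \frac{3}{4} + \frac{\left(T^{2} - 10 T\right) - \frac{137}{14}}{8} = - \frac{3}{4} + \frac{- \frac{137}{14} + T^{2} - 10 T}{8} = - \frac{3}{4} - \left(\frac{137}{112} - \frac{T^{2}}{8} + \frac{5 T}{4}\right) = - \frac{221}{112} - \frac{5 T}{4} + \frac{T^{2}}{8}$)
$-42218 - Z{\left(223 \right)} = -42218 - \left(- \frac{221}{112} - \frac{1115}{4} + \frac{223^{2}}{8}\right) = -42218 - \left(- \frac{221}{112} - \frac{1115}{4} + \frac{1}{8} \cdot 49729\right) = -42218 - \left(- \frac{221}{112} - \frac{1115}{4} + \frac{49729}{8}\right) = -42218 - \frac{664765}{112} = - \frac{5393181}{112}$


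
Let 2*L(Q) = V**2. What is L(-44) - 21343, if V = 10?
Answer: -21293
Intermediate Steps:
L(Q) = 50 (L(Q) = (1/2)*10**2 = (1/2)*100 = 50)
L(-44) - 21343 = 50 - 21343 = -21293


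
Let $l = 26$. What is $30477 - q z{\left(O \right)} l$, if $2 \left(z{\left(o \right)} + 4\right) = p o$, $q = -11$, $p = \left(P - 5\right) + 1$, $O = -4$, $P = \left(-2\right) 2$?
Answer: $33909$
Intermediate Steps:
$P = -4$
$p = -8$ ($p = \left(-4 - 5\right) + 1 = -9 + 1 = -8$)
$z{\left(o \right)} = -4 - 4 o$ ($z{\left(o \right)} = -4 + \frac{\left(-8\right) o}{2} = -4 - 4 o$)
$30477 - q z{\left(O \right)} l = 30477 - - 11 \left(-4 - -16\right) 26 = 30477 - - 11 \left(-4 + 16\right) 26 = 30477 - \left(-11\right) 12 \cdot 26 = 30477 - \left(-132\right) 26 = 30477 - -3432 = 30477 + 3432 = 33909$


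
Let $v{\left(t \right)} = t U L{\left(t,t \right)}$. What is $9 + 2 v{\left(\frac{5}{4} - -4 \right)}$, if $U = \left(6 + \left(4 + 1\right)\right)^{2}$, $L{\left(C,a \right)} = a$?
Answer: $\frac{53433}{8} \approx 6679.1$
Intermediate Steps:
$U = 121$ ($U = \left(6 + 5\right)^{2} = 11^{2} = 121$)
$v{\left(t \right)} = 121 t^{2}$ ($v{\left(t \right)} = t 121 t = 121 t t = 121 t^{2}$)
$9 + 2 v{\left(\frac{5}{4} - -4 \right)} = 9 + 2 \cdot 121 \left(\frac{5}{4} - -4\right)^{2} = 9 + 2 \cdot 121 \left(5 \cdot \frac{1}{4} + 4\right)^{2} = 9 + 2 \cdot 121 \left(\frac{5}{4} + 4\right)^{2} = 9 + 2 \cdot 121 \left(\frac{21}{4}\right)^{2} = 9 + 2 \cdot 121 \cdot \frac{441}{16} = 9 + 2 \cdot \frac{53361}{16} = 9 + \frac{53361}{8} = \frac{53433}{8}$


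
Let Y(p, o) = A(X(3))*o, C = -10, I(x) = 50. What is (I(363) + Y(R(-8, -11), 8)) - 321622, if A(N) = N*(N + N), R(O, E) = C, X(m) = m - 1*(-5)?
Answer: -320548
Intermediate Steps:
X(m) = 5 + m (X(m) = m + 5 = 5 + m)
R(O, E) = -10
A(N) = 2*N**2 (A(N) = N*(2*N) = 2*N**2)
Y(p, o) = 128*o (Y(p, o) = (2*(5 + 3)**2)*o = (2*8**2)*o = (2*64)*o = 128*o)
(I(363) + Y(R(-8, -11), 8)) - 321622 = (50 + 128*8) - 321622 = (50 + 1024) - 321622 = 1074 - 321622 = -320548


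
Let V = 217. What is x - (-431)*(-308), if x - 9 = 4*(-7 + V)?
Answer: -131899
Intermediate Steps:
x = 849 (x = 9 + 4*(-7 + 217) = 9 + 4*210 = 9 + 840 = 849)
x - (-431)*(-308) = 849 - (-431)*(-308) = 849 - 1*132748 = 849 - 132748 = -131899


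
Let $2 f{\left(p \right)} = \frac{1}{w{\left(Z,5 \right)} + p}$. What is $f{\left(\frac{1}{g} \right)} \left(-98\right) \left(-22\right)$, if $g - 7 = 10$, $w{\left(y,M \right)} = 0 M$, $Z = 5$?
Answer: $18326$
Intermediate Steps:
$w{\left(y,M \right)} = 0$
$g = 17$ ($g = 7 + 10 = 17$)
$f{\left(p \right)} = \frac{1}{2 p}$ ($f{\left(p \right)} = \frac{1}{2 \left(0 + p\right)} = \frac{1}{2 p}$)
$f{\left(\frac{1}{g} \right)} \left(-98\right) \left(-22\right) = \frac{1}{2 \cdot \frac{1}{17}} \left(-98\right) \left(-22\right) = \frac{\frac{1}{\frac{1}{17}}}{2} \left(-98\right) \left(-22\right) = \frac{1}{2} \cdot 17 \left(-98\right) \left(-22\right) = \frac{17}{2} \left(-98\right) \left(-22\right) = \left(-833\right) \left(-22\right) = 18326$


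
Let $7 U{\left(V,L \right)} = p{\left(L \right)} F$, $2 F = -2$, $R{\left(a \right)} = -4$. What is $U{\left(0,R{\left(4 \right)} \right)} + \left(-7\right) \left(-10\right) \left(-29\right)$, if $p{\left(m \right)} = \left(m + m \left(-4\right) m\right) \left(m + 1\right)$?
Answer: $- \frac{14414}{7} \approx -2059.1$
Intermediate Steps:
$F = -1$ ($F = \frac{1}{2} \left(-2\right) = -1$)
$p{\left(m \right)} = \left(1 + m\right) \left(m - 4 m^{2}\right)$ ($p{\left(m \right)} = \left(m + - 4 m m\right) \left(1 + m\right) = \left(m - 4 m^{2}\right) \left(1 + m\right) = \left(1 + m\right) \left(m - 4 m^{2}\right)$)
$U{\left(V,L \right)} = - \frac{L \left(1 - 4 L^{2} - 3 L\right)}{7}$ ($U{\left(V,L \right)} = \frac{L \left(1 - 4 L^{2} - 3 L\right) \left(-1\right)}{7} = \frac{\left(-1\right) L \left(1 - 4 L^{2} - 3 L\right)}{7} = - \frac{L \left(1 - 4 L^{2} - 3 L\right)}{7}$)
$U{\left(0,R{\left(4 \right)} \right)} + \left(-7\right) \left(-10\right) \left(-29\right) = \frac{1}{7} \left(-4\right) \left(-1 + 3 \left(-4\right) + 4 \left(-4\right)^{2}\right) + \left(-7\right) \left(-10\right) \left(-29\right) = \frac{1}{7} \left(-4\right) \left(-1 - 12 + 4 \cdot 16\right) + 70 \left(-29\right) = \frac{1}{7} \left(-4\right) \left(-1 - 12 + 64\right) - 2030 = \frac{1}{7} \left(-4\right) 51 - 2030 = - \frac{204}{7} - 2030 = - \frac{14414}{7}$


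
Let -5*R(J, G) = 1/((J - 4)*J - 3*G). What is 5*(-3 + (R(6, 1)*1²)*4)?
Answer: -139/9 ≈ -15.444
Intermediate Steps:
R(J, G) = -1/(5*(-3*G + J*(-4 + J))) (R(J, G) = -1/(5*((J - 4)*J - 3*G)) = -1/(5*((-4 + J)*J - 3*G)) = -1/(5*(J*(-4 + J) - 3*G)) = -1/(5*(-3*G + J*(-4 + J))))
5*(-3 + (R(6, 1)*1²)*4) = 5*(-3 + ((1/(5*(-1*6² + 3*1 + 4*6)))*1²)*4) = 5*(-3 + ((1/(5*(-1*36 + 3 + 24)))*1)*4) = 5*(-3 + ((1/(5*(-36 + 3 + 24)))*1)*4) = 5*(-3 + (((⅕)/(-9))*1)*4) = 5*(-3 + (((⅕)*(-⅑))*1)*4) = 5*(-3 - 1/45*1*4) = 5*(-3 - 1/45*4) = 5*(-3 - 4/45) = 5*(-139/45) = -139/9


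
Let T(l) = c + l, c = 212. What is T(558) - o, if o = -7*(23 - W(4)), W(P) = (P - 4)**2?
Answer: 931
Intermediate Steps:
W(P) = (-4 + P)**2
T(l) = 212 + l
o = -161 (o = -7*(23 - (-4 + 4)**2) = -7*(23 - 1*0**2) = -7*(23 - 1*0) = -7*(23 + 0) = -7*23 = -161)
T(558) - o = (212 + 558) - 1*(-161) = 770 + 161 = 931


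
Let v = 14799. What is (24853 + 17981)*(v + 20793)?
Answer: 1524547728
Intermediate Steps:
(24853 + 17981)*(v + 20793) = (24853 + 17981)*(14799 + 20793) = 42834*35592 = 1524547728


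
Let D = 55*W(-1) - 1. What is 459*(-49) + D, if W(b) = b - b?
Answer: -22492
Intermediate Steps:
W(b) = 0
D = -1 (D = 55*0 - 1 = 0 - 1 = -1)
459*(-49) + D = 459*(-49) - 1 = -22491 - 1 = -22492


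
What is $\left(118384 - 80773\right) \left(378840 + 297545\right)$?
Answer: $25439516235$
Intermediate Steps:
$\left(118384 - 80773\right) \left(378840 + 297545\right) = 37611 \cdot 676385 = 25439516235$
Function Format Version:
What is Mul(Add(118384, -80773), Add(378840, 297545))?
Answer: 25439516235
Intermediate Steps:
Mul(Add(118384, -80773), Add(378840, 297545)) = Mul(37611, 676385) = 25439516235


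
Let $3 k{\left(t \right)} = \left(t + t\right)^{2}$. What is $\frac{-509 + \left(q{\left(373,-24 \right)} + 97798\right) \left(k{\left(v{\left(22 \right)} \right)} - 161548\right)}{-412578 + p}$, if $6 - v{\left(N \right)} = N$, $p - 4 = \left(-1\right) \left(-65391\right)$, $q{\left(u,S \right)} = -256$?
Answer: $\frac{15724421189}{347183} \approx 45291.0$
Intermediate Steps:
$p = 65395$ ($p = 4 - -65391 = 4 + 65391 = 65395$)
$v{\left(N \right)} = 6 - N$
$k{\left(t \right)} = \frac{4 t^{2}}{3}$ ($k{\left(t \right)} = \frac{\left(t + t\right)^{2}}{3} = \frac{\left(2 t\right)^{2}}{3} = \frac{4 t^{2}}{3}$)
$\frac{-509 + \left(q{\left(373,-24 \right)} + 97798\right) \left(k{\left(v{\left(22 \right)} \right)} - 161548\right)}{-412578 + p} = \frac{-509 + \left(-256 + 97798\right) \left(\frac{4 \left(6 - 22\right)^{2}}{3} - 161548\right)}{-412578 + 65395} = \frac{-509 + 97542 \left(\frac{4 \left(6 - 22\right)^{2}}{3} - 161548\right)}{-347183} = \left(-509 + 97542 \left(\frac{4 \left(-16\right)^{2}}{3} - 161548\right)\right) \left(- \frac{1}{347183}\right) = \left(-509 + 97542 \left(\frac{4}{3} \cdot 256 - 161548\right)\right) \left(- \frac{1}{347183}\right) = \left(-509 + 97542 \left(\frac{1024}{3} - 161548\right)\right) \left(- \frac{1}{347183}\right) = \left(-509 + 97542 \left(- \frac{483620}{3}\right)\right) \left(- \frac{1}{347183}\right) = \left(-509 - 15724420680\right) \left(- \frac{1}{347183}\right) = \left(-15724421189\right) \left(- \frac{1}{347183}\right) = \frac{15724421189}{347183}$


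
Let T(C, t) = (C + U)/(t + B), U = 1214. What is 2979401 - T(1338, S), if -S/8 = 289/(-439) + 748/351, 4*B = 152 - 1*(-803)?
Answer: 416796185289227/139893139 ≈ 2.9794e+6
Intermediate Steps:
B = 955/4 (B = (152 - 1*(-803))/4 = (152 + 803)/4 = (¼)*955 = 955/4 ≈ 238.75)
S = -1815464/154089 (S = -8*(289/(-439) + 748/351) = -8*(289*(-1/439) + 748*(1/351)) = -8*(-289/439 + 748/351) = -8*226933/154089 = -1815464/154089 ≈ -11.782)
T(C, t) = (1214 + C)/(955/4 + t) (T(C, t) = (C + 1214)/(t + 955/4) = (1214 + C)/(955/4 + t))
2979401 - T(1338, S) = 2979401 - 4*(1214 + 1338)/(955 + 4*(-1815464/154089)) = 2979401 - 4*2552/(955 - 7261856/154089) = 2979401 - 4*2552/139893139/154089 = 2979401 - 4*154089*2552/139893139 = 2979401 - 1*1572940512/139893139 = 2979401 - 1572940512/139893139 = 416796185289227/139893139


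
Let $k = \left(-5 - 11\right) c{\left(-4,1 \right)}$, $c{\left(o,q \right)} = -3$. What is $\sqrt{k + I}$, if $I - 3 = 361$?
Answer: $2 \sqrt{103} \approx 20.298$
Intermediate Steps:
$I = 364$ ($I = 3 + 361 = 364$)
$k = 48$ ($k = \left(-5 - 11\right) \left(-3\right) = \left(-16\right) \left(-3\right) = 48$)
$\sqrt{k + I} = \sqrt{48 + 364} = \sqrt{412} = 2 \sqrt{103}$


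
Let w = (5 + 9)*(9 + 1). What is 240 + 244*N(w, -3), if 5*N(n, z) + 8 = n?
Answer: 33408/5 ≈ 6681.6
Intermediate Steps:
w = 140 (w = 14*10 = 140)
N(n, z) = -8/5 + n/5
240 + 244*N(w, -3) = 240 + 244*(-8/5 + (⅕)*140) = 240 + 244*(-8/5 + 28) = 240 + 244*(132/5) = 240 + 32208/5 = 33408/5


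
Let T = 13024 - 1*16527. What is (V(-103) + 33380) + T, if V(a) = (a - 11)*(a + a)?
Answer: 53361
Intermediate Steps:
T = -3503 (T = 13024 - 16527 = -3503)
V(a) = 2*a*(-11 + a) (V(a) = (-11 + a)*(2*a) = 2*a*(-11 + a))
(V(-103) + 33380) + T = (2*(-103)*(-11 - 103) + 33380) - 3503 = (2*(-103)*(-114) + 33380) - 3503 = (23484 + 33380) - 3503 = 56864 - 3503 = 53361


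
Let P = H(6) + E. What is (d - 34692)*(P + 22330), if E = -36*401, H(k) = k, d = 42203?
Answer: 59336900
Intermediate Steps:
E = -14436
P = -14430 (P = 6 - 14436 = -14430)
(d - 34692)*(P + 22330) = (42203 - 34692)*(-14430 + 22330) = 7511*7900 = 59336900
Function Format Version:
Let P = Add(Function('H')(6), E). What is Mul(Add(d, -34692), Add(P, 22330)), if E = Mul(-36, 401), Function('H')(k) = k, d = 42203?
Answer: 59336900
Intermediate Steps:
E = -14436
P = -14430 (P = Add(6, -14436) = -14430)
Mul(Add(d, -34692), Add(P, 22330)) = Mul(Add(42203, -34692), Add(-14430, 22330)) = Mul(7511, 7900) = 59336900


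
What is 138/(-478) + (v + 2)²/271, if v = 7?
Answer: 660/64769 ≈ 0.010190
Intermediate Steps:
138/(-478) + (v + 2)²/271 = 138/(-478) + (7 + 2)²/271 = 138*(-1/478) + 9²*(1/271) = -69/239 + 81*(1/271) = -69/239 + 81/271 = 660/64769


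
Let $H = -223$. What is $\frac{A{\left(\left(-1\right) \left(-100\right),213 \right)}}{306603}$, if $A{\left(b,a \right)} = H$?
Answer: $- \frac{223}{306603} \approx -0.00072732$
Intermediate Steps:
$A{\left(b,a \right)} = -223$
$\frac{A{\left(\left(-1\right) \left(-100\right),213 \right)}}{306603} = - \frac{223}{306603}$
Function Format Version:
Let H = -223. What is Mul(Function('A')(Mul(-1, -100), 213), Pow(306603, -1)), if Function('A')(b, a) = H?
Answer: Rational(-223, 306603) ≈ -0.00072732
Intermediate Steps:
Function('A')(b, a) = -223
Mul(Function('A')(Mul(-1, -100), 213), Pow(306603, -1)) = Mul(-223, Pow(306603, -1)) = Mul(-223, Rational(1, 306603)) = Rational(-223, 306603)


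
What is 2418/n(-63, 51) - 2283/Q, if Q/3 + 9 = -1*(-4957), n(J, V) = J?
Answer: -4004069/103908 ≈ -38.535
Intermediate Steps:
Q = 14844 (Q = -27 + 3*(-1*(-4957)) = -27 + 3*4957 = -27 + 14871 = 14844)
2418/n(-63, 51) - 2283/Q = 2418/(-63) - 2283/14844 = 2418*(-1/63) - 2283*1/14844 = -806/21 - 761/4948 = -4004069/103908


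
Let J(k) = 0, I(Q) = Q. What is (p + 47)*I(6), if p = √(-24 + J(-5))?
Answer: 282 + 12*I*√6 ≈ 282.0 + 29.394*I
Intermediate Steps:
p = 2*I*√6 (p = √(-24 + 0) = √(-24) = 2*I*√6 ≈ 4.899*I)
(p + 47)*I(6) = (2*I*√6 + 47)*6 = (47 + 2*I*√6)*6 = 282 + 12*I*√6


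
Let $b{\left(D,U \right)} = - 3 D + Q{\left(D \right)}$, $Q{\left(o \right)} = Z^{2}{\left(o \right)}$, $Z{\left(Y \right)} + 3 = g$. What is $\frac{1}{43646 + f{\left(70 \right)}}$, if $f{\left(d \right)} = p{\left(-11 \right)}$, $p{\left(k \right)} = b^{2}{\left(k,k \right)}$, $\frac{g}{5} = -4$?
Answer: $\frac{1}{359490} \approx 2.7817 \cdot 10^{-6}$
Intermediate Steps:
$g = -20$ ($g = 5 \left(-4\right) = -20$)
$Z{\left(Y \right)} = -23$ ($Z{\left(Y \right)} = -3 - 20 = -23$)
$Q{\left(o \right)} = 529$ ($Q{\left(o \right)} = \left(-23\right)^{2} = 529$)
$b{\left(D,U \right)} = 529 - 3 D$ ($b{\left(D,U \right)} = - 3 D + 529 = 529 - 3 D$)
$p{\left(k \right)} = \left(529 - 3 k\right)^{2}$
$f{\left(d \right)} = 315844$ ($f{\left(d \right)} = \left(-529 + 3 \left(-11\right)\right)^{2} = \left(-529 - 33\right)^{2} = \left(-562\right)^{2} = 315844$)
$\frac{1}{43646 + f{\left(70 \right)}} = \frac{1}{43646 + 315844} = \frac{1}{359490}$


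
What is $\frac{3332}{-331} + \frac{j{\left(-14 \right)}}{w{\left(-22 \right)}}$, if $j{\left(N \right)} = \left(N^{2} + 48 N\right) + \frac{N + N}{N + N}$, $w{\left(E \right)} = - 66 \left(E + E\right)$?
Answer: $- \frac{9833353}{961224} \approx -10.23$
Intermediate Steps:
$w{\left(E \right)} = - 132 E$ ($w{\left(E \right)} = - 66 \cdot 2 E = - 132 E$)
$j{\left(N \right)} = 1 + N^{2} + 48 N$ ($j{\left(N \right)} = \left(N^{2} + 48 N\right) + \frac{2 N}{2 N} = \left(N^{2} + 48 N\right) + 2 N \frac{1}{2 N} = \left(N^{2} + 48 N\right) + 1 = 1 + N^{2} + 48 N$)
$\frac{3332}{-331} + \frac{j{\left(-14 \right)}}{w{\left(-22 \right)}} = \frac{3332}{-331} + \frac{1 + \left(-14\right)^{2} + 48 \left(-14\right)}{\left(-132\right) \left(-22\right)} = 3332 \left(- \frac{1}{331}\right) + \frac{1 + 196 - 672}{2904} = - \frac{3332}{331} - \frac{475}{2904} = - \frac{9833353}{961224}$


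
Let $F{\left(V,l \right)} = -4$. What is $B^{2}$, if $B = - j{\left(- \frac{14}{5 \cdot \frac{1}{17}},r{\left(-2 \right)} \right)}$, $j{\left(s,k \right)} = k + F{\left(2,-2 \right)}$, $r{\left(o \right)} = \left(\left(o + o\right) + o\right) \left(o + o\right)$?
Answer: $400$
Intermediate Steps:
$r{\left(o \right)} = 6 o^{2}$ ($r{\left(o \right)} = \left(2 o + o\right) 2 o = 3 o 2 o = 6 o^{2}$)
$j{\left(s,k \right)} = -4 + k$ ($j{\left(s,k \right)} = k - 4 = -4 + k$)
$B = -20$ ($B = - (-4 + 6 \left(-2\right)^{2}) = - (-4 + 6 \cdot 4) = - (-4 + 24) = \left(-1\right) 20 = -20$)
$B^{2} = \left(-20\right)^{2} = 400$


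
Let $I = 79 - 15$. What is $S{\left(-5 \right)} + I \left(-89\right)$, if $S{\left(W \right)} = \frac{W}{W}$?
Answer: $-5695$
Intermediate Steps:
$S{\left(W \right)} = 1$
$I = 64$
$S{\left(-5 \right)} + I \left(-89\right) = 1 + 64 \left(-89\right) = 1 - 5696 = -5695$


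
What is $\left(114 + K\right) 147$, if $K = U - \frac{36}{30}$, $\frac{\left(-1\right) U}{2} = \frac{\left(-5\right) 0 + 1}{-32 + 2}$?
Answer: $\frac{82957}{5} \approx 16591.0$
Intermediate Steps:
$U = \frac{1}{15}$ ($U = - 2 \frac{\left(-5\right) 0 + 1}{-32 + 2} = - 2 \frac{0 + 1}{-30} = - 2 \cdot 1 \left(- \frac{1}{30}\right) = \left(-2\right) \left(- \frac{1}{30}\right) = \frac{1}{15} \approx 0.066667$)
$K = - \frac{17}{15}$ ($K = \frac{1}{15} - \frac{36}{30} = \frac{1}{15} - 36 \cdot \frac{1}{30} = \frac{1}{15} - \frac{6}{5} = - \frac{17}{15} \approx -1.1333$)
$\left(114 + K\right) 147 = \left(114 - \frac{17}{15}\right) 147 = \frac{1693}{15} \cdot 147 = \frac{82957}{5}$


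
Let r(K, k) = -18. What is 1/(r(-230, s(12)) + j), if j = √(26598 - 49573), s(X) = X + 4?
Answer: -18/23299 - 5*I*√919/23299 ≈ -0.00077257 - 0.0065056*I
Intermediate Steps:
s(X) = 4 + X
j = 5*I*√919 (j = √(-22975) = 5*I*√919 ≈ 151.57*I)
1/(r(-230, s(12)) + j) = 1/(-18 + 5*I*√919)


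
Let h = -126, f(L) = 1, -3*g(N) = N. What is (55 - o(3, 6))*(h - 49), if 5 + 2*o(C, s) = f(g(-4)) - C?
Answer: -20475/2 ≈ -10238.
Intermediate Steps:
g(N) = -N/3
o(C, s) = -2 - C/2 (o(C, s) = -5/2 + (1 - C)/2 = -5/2 + (½ - C/2) = -2 - C/2)
(55 - o(3, 6))*(h - 49) = (55 - (-2 - ½*3))*(-126 - 49) = (55 - (-2 - 3/2))*(-175) = (55 - 1*(-7/2))*(-175) = (55 + 7/2)*(-175) = (117/2)*(-175) = -20475/2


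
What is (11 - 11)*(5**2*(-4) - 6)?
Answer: 0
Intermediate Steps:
(11 - 11)*(5**2*(-4) - 6) = 0*(25*(-4) - 6) = 0*(-100 - 6) = 0*(-106) = 0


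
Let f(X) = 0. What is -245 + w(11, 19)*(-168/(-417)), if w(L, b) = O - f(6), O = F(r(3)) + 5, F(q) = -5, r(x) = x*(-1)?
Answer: -245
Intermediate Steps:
r(x) = -x
O = 0 (O = -5 + 5 = 0)
w(L, b) = 0 (w(L, b) = 0 - 1*0 = 0 + 0 = 0)
-245 + w(11, 19)*(-168/(-417)) = -245 + 0*(-168/(-417)) = -245 + 0*(-168*(-1/417)) = -245 + 0*(56/139) = -245 + 0 = -245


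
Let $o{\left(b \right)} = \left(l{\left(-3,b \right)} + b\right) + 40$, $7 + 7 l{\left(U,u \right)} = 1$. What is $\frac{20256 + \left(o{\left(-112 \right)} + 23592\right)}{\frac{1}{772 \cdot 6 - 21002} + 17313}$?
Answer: $\frac{5016193620}{1983896663} \approx 2.5285$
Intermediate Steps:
$l{\left(U,u \right)} = - \frac{6}{7}$ ($l{\left(U,u \right)} = -1 + \frac{1}{7} \cdot 1 = -1 + \frac{1}{7} = - \frac{6}{7}$)
$o{\left(b \right)} = \frac{274}{7} + b$ ($o{\left(b \right)} = \left(- \frac{6}{7} + b\right) + 40 = \frac{274}{7} + b$)
$\frac{20256 + \left(o{\left(-112 \right)} + 23592\right)}{\frac{1}{772 \cdot 6 - 21002} + 17313} = \frac{20256 + \left(\left(\frac{274}{7} - 112\right) + 23592\right)}{\frac{1}{772 \cdot 6 - 21002} + 17313} = \frac{20256 + \left(- \frac{510}{7} + 23592\right)}{\frac{1}{4632 - 21002} + 17313} = \frac{20256 + \frac{164634}{7}}{\frac{1}{-16370} + 17313} = \frac{306426}{7 \left(- \frac{1}{16370} + 17313\right)} = \frac{306426}{7 \cdot \frac{283413809}{16370}} = \frac{306426}{7} \cdot \frac{16370}{283413809} = \frac{5016193620}{1983896663}$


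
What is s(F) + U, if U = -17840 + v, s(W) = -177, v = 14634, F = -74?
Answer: -3383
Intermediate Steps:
U = -3206 (U = -17840 + 14634 = -3206)
s(F) + U = -177 - 3206 = -3383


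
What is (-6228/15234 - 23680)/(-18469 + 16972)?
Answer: 60124558/3800883 ≈ 15.819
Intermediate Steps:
(-6228/15234 - 23680)/(-18469 + 16972) = (-6228*1/15234 - 23680)/(-1497) = (-1038/2539 - 23680)*(-1/1497) = -60124558/2539*(-1/1497) = 60124558/3800883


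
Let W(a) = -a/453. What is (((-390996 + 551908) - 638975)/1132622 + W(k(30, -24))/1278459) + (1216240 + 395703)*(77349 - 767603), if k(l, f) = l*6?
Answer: -81093510860105536351948381/72883209738066 ≈ -1.1127e+12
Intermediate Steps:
k(l, f) = 6*l
W(a) = -a/453 (W(a) = -a*(1/453) = -a/453)
(((-390996 + 551908) - 638975)/1132622 + W(k(30, -24))/1278459) + (1216240 + 395703)*(77349 - 767603) = (((-390996 + 551908) - 638975)/1132622 - 2*30/151/1278459) + (1216240 + 395703)*(77349 - 767603) = ((160912 - 638975)*(1/1132622) - 1/453*180*(1/1278459)) + 1611943*(-690254) = (-478063*1/1132622 - 60/151*1/1278459) - 1112650103522 = (-478063/1132622 - 20/64349103) - 1112650103522 = -30762947879929/72883209738066 - 1112650103522 = -81093510860105536351948381/72883209738066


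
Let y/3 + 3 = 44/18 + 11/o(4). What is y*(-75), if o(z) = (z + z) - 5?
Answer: -700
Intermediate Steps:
o(z) = -5 + 2*z (o(z) = 2*z - 5 = -5 + 2*z)
y = 28/3 (y = -9 + 3*(44/18 + 11/(-5 + 2*4)) = -9 + 3*(44*(1/18) + 11/(-5 + 8)) = -9 + 3*(22/9 + 11/3) = -9 + 3*(55/9) = -9 + 55/3 = 28/3 ≈ 9.3333)
y*(-75) = (28/3)*(-75) = -700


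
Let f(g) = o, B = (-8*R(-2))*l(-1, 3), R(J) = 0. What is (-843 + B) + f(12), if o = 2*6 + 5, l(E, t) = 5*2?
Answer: -826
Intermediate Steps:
l(E, t) = 10
B = 0 (B = -8*0*10 = 0*10 = 0)
o = 17 (o = 12 + 5 = 17)
f(g) = 17
(-843 + B) + f(12) = (-843 + 0) + 17 = -843 + 17 = -826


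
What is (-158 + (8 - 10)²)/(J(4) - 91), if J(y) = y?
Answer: 154/87 ≈ 1.7701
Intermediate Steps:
(-158 + (8 - 10)²)/(J(4) - 91) = (-158 + (8 - 10)²)/(4 - 91) = (-158 + (-2)²)/(-87) = (-158 + 4)*(-1/87) = -154*(-1/87) = 154/87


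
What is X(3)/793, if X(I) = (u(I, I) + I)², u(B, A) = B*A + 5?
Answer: 289/793 ≈ 0.36444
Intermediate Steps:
u(B, A) = 5 + A*B (u(B, A) = A*B + 5 = 5 + A*B)
X(I) = (5 + I + I²)² (X(I) = ((5 + I*I) + I)² = ((5 + I²) + I)² = (5 + I + I²)²)
X(3)/793 = (5 + 3 + 3²)²/793 = (5 + 3 + 9)²*(1/793) = 17²*(1/793) = 289*(1/793) = 289/793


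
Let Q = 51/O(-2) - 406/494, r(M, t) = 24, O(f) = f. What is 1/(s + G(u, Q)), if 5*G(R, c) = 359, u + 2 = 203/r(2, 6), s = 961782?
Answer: 5/4809269 ≈ 1.0397e-6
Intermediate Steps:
Q = -13003/494 (Q = 51/(-2) - 406/494 = 51*(-½) - 406*1/494 = -51/2 - 203/247 = -13003/494 ≈ -26.322)
u = 155/24 (u = -2 + 203/24 = 155/24 ≈ 6.4583)
G(R, c) = 359/5 (G(R, c) = (⅕)*359 = 359/5)
1/(s + G(u, Q)) = 1/(961782 + 359/5) = 1/(4809269/5) = 5/4809269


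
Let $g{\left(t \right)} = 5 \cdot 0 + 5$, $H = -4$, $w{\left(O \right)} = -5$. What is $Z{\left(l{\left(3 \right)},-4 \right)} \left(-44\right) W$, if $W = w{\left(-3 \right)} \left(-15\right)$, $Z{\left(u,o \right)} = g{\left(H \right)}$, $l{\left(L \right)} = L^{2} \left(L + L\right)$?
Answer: $-16500$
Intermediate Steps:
$g{\left(t \right)} = 5$ ($g{\left(t \right)} = 0 + 5 = 5$)
$l{\left(L \right)} = 2 L^{3}$ ($l{\left(L \right)} = L^{2} \cdot 2 L = 2 L^{3}$)
$Z{\left(u,o \right)} = 5$
$W = 75$ ($W = \left(-5\right) \left(-15\right) = 75$)
$Z{\left(l{\left(3 \right)},-4 \right)} \left(-44\right) W = 5 \left(-44\right) 75 = \left(-220\right) 75 = -16500$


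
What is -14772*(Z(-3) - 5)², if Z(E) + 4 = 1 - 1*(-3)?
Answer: -369300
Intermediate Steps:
Z(E) = 0 (Z(E) = -4 + (1 - 1*(-3)) = -4 + (1 + 3) = -4 + 4 = 0)
-14772*(Z(-3) - 5)² = -14772*(0 - 5)² = -14772*(-5)² = -14772*25 = -369300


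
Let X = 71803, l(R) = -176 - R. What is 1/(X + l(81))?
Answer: 1/71546 ≈ 1.3977e-5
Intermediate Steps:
1/(X + l(81)) = 1/(71803 + (-176 - 1*81)) = 1/(71803 + (-176 - 81)) = 1/(71803 - 257) = 1/71546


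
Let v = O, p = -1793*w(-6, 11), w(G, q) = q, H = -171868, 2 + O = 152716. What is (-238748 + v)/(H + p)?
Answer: 86034/191591 ≈ 0.44905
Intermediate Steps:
O = 152714 (O = -2 + 152716 = 152714)
p = -19723 (p = -1793*11 = -19723)
v = 152714
(-238748 + v)/(H + p) = (-238748 + 152714)/(-171868 - 19723) = -86034/(-191591) = -86034*(-1/191591) = 86034/191591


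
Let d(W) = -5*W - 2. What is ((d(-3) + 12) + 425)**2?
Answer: 202500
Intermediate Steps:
d(W) = -2 - 5*W
((d(-3) + 12) + 425)**2 = (((-2 - 5*(-3)) + 12) + 425)**2 = (((-2 + 15) + 12) + 425)**2 = ((13 + 12) + 425)**2 = (25 + 425)**2 = 450**2 = 202500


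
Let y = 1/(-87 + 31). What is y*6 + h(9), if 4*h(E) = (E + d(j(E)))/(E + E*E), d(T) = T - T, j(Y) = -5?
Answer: -23/280 ≈ -0.082143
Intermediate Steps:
d(T) = 0
y = -1/56 (y = 1/(-56) = -1/56 ≈ -0.017857)
h(E) = E/(4*(E + E²)) (h(E) = ((E + 0)/(E + E*E))/4 = (E/(E + E²))/4 = E/(4*(E + E²)))
y*6 + h(9) = -1/56*6 + 1/(4*(1 + 9)) = -3/28 + (¼)/10 = -3/28 + (¼)*(⅒) = -3/28 + 1/40 = -23/280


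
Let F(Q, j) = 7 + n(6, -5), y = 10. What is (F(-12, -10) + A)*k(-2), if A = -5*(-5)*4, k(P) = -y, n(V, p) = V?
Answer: -1130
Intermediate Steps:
k(P) = -10 (k(P) = -1*10 = -10)
A = 100 (A = 25*4 = 100)
F(Q, j) = 13 (F(Q, j) = 7 + 6 = 13)
(F(-12, -10) + A)*k(-2) = (13 + 100)*(-10) = 113*(-10) = -1130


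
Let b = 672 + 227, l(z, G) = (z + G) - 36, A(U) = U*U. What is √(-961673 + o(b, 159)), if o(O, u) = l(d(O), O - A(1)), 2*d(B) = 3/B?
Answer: 55*I*√1026814426/1798 ≈ 980.21*I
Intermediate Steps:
A(U) = U²
d(B) = 3/(2*B) (d(B) = (3/B)/2 = 3/(2*B))
l(z, G) = -36 + G + z (l(z, G) = (G + z) - 36 = -36 + G + z)
b = 899
o(O, u) = -37 + O + 3/(2*O) (o(O, u) = -36 + (O - 1*1²) + 3/(2*O) = -36 + (O - 1*1) + 3/(2*O) = -36 + (O - 1) + 3/(2*O) = -36 + (-1 + O) + 3/(2*O) = -37 + O + 3/(2*O))
√(-961673 + o(b, 159)) = √(-961673 + (-37 + 899 + (3/2)/899)) = √(-961673 + (-37 + 899 + (3/2)*(1/899))) = √(-961673 + (-37 + 899 + 3/1798)) = √(-961673 + 1549879/1798) = √(-1727538175/1798) = 55*I*√1026814426/1798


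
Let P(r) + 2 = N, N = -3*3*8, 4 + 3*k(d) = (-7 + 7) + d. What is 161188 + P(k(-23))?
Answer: 161114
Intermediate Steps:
k(d) = -4/3 + d/3 (k(d) = -4/3 + ((-7 + 7) + d)/3 = -4/3 + (0 + d)/3 = -4/3 + d/3)
N = -72 (N = -9*8 = -72)
P(r) = -74 (P(r) = -2 - 72 = -74)
161188 + P(k(-23)) = 161188 - 74 = 161114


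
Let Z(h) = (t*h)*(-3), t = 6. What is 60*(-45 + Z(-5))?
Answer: 2700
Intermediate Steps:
Z(h) = -18*h (Z(h) = (6*h)*(-3) = -18*h)
60*(-45 + Z(-5)) = 60*(-45 - 18*(-5)) = 60*(-45 + 90) = 60*45 = 2700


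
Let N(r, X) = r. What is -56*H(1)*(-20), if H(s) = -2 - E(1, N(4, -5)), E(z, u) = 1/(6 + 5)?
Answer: -25760/11 ≈ -2341.8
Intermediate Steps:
E(z, u) = 1/11
H(s) = -23/11 (H(s) = -2 - 1*1/11 = -2 - 1/11 = -23/11)
-56*H(1)*(-20) = -56*(-23/11)*(-20) = (1288/11)*(-20) = -25760/11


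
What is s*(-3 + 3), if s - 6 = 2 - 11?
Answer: 0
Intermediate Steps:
s = -3 (s = 6 + (2 - 11) = 6 - 9 = -3)
s*(-3 + 3) = -3*(-3 + 3) = -3*0 = 0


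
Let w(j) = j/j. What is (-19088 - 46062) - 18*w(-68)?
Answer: -65168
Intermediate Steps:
w(j) = 1
(-19088 - 46062) - 18*w(-68) = (-19088 - 46062) - 18*1 = -65150 - 18 = -65168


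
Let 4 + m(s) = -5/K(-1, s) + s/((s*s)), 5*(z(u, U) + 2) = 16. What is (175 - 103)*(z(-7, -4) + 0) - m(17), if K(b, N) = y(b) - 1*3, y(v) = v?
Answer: 30291/340 ≈ 89.091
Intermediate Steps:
z(u, U) = 6/5 (z(u, U) = -2 + (1/5)*16 = -2 + 16/5 = 6/5)
K(b, N) = -3 + b (K(b, N) = b - 1*3 = b - 3 = -3 + b)
m(s) = -11/4 + 1/s (m(s) = -4 + (-5/(-3 - 1) + s/((s*s))) = -4 + (-5/(-4) + s/(s**2)) = -4 + (-5*(-1/4) + s/s**2) = -4 + (5/4 + 1/s) = -11/4 + 1/s)
(175 - 103)*(z(-7, -4) + 0) - m(17) = (175 - 103)*(6/5 + 0) - (-11/4 + 1/17) = 72*(6/5) - (-11/4 + 1/17) = 432/5 - 1*(-183/68) = 432/5 + 183/68 = 30291/340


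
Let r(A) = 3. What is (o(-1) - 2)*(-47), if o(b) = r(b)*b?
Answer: 235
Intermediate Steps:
o(b) = 3*b
(o(-1) - 2)*(-47) = (3*(-1) - 2)*(-47) = (-3 - 2)*(-47) = -5*(-47) = 235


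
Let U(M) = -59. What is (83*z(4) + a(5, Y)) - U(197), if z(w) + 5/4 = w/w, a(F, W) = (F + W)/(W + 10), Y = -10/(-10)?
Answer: 1707/44 ≈ 38.795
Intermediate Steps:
Y = 1 (Y = -10*(-⅒) = 1)
a(F, W) = (F + W)/(10 + W)
z(w) = -¼ (z(w) = -5/4 + w/w = -5/4 + 1 = -¼)
(83*z(4) + a(5, Y)) - U(197) = (83*(-¼) + (5 + 1)/(10 + 1)) - 1*(-59) = (-83/4 + 6/11) + 59 = -889/44 + 59 = 1707/44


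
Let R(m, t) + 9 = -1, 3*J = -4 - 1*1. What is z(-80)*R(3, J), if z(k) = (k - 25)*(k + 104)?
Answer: 25200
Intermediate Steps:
J = -5/3 (J = (-4 - 1*1)/3 = (-4 - 1)/3 = (⅓)*(-5) = -5/3 ≈ -1.6667)
R(m, t) = -10 (R(m, t) = -9 - 1 = -10)
z(k) = (-25 + k)*(104 + k)
z(-80)*R(3, J) = (-2600 + (-80)² + 79*(-80))*(-10) = (-2600 + 6400 - 6320)*(-10) = -2520*(-10) = 25200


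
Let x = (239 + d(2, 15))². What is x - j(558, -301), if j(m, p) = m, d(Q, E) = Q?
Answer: 57523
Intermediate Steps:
x = 58081 (x = (239 + 2)² = 241² = 58081)
x - j(558, -301) = 58081 - 1*558 = 58081 - 558 = 57523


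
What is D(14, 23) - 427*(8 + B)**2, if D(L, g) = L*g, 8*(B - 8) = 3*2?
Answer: -1911651/16 ≈ -1.1948e+5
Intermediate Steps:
B = 35/4 (B = 8 + (3*2)/8 = 8 + (1/8)*6 = 8 + 3/4 = 35/4 ≈ 8.7500)
D(14, 23) - 427*(8 + B)**2 = 14*23 - 427*(8 + 35/4)**2 = 322 - 427*(67/4)**2 = 322 - 427*4489/16 = 322 - 1916803/16 = -1911651/16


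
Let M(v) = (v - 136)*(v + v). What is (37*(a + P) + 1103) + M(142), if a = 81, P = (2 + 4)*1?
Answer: 6026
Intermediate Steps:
P = 6 (P = 6*1 = 6)
M(v) = 2*v*(-136 + v) (M(v) = (-136 + v)*(2*v) = 2*v*(-136 + v))
(37*(a + P) + 1103) + M(142) = (37*(81 + 6) + 1103) + 2*142*(-136 + 142) = (37*87 + 1103) + 2*142*6 = (3219 + 1103) + 1704 = 4322 + 1704 = 6026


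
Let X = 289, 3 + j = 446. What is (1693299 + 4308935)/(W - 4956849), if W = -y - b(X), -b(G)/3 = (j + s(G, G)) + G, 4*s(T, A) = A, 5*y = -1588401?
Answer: -120044680/92735121 ≈ -1.2945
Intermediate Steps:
j = 443 (j = -3 + 446 = 443)
y = -1588401/5 (y = (1/5)*(-1588401) = -1588401/5 ≈ -3.1768e+5)
s(T, A) = A/4
b(G) = -1329 - 15*G/4 (b(G) = -3*((443 + G/4) + G) = -3*(443 + 5*G/4) = -1329 - 15*G/4)
W = 6401859/20 (W = -1*(-1588401/5) - (-1329 - 15/4*289) = 1588401/5 - (-1329 - 4335/4) = 1588401/5 - 1*(-9651/4) = 1588401/5 + 9651/4 = 6401859/20 ≈ 3.2009e+5)
(1693299 + 4308935)/(W - 4956849) = (1693299 + 4308935)/(6401859/20 - 4956849) = 6002234/(-92735121/20) = 6002234*(-20/92735121) = -120044680/92735121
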